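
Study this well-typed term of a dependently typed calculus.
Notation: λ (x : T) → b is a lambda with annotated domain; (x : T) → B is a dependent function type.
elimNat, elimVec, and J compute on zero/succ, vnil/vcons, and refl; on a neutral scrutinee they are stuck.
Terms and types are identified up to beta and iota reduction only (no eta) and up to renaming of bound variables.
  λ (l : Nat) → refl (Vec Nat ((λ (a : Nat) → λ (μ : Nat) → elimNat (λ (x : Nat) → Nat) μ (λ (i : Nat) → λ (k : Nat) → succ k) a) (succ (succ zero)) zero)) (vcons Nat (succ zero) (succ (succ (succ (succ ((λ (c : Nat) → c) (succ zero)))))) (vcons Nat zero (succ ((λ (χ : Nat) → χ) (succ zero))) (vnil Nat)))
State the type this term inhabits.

type:
  (l : Nat) → Eq (Vec Nat (succ (succ zero))) (vcons Nat (succ zero) (succ (succ (succ (succ (succ zero))))) (vcons Nat zero (succ (succ zero)) (vnil Nat))) (vcons Nat (succ zero) (succ (succ (succ (succ (succ zero))))) (vcons Nat zero (succ (succ zero)) (vnil Nat)))


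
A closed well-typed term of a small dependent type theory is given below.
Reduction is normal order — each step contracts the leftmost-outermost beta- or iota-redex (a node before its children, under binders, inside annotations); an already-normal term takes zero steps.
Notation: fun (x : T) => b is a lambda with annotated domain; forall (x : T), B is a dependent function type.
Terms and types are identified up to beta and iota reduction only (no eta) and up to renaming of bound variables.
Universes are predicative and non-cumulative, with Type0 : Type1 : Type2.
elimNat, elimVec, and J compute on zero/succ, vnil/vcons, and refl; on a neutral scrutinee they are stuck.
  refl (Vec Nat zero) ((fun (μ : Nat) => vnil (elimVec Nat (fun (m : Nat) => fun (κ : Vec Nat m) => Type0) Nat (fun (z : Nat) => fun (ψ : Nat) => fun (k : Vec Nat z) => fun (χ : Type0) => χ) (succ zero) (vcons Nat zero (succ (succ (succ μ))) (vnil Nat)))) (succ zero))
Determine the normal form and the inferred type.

normal form:
  refl (Vec Nat zero) (vnil Nat)
the term's type:
  Eq (Vec Nat zero) (vnil Nat) (vnil Nat)
observation: contracting a beta-redex first, the term normalizes in 7 steps.


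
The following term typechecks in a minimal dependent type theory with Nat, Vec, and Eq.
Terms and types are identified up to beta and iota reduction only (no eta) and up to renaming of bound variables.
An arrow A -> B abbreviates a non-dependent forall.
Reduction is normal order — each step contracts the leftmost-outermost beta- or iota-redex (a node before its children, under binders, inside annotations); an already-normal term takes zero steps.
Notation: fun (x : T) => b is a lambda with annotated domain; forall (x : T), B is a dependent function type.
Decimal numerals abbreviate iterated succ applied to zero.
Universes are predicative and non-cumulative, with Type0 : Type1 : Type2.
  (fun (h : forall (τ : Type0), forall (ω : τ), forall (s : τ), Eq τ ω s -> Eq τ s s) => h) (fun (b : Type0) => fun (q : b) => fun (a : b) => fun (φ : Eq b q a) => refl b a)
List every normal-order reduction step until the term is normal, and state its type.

normal-order reduction:
  (fun (h : forall (τ : Type0), forall (ω : τ), forall (s : τ), Eq τ ω s -> Eq τ s s) => h) (fun (b : Type0) => fun (q : b) => fun (a : b) => fun (φ : Eq b q a) => refl b a)
  ~> fun (h : Type0) => fun (τ : h) => fun (ω : h) => fun (s : Eq h τ ω) => refl h ω
type:
  forall (h : Type0), forall (τ : h), forall (ω : h), Eq h τ ω -> Eq h ω ω


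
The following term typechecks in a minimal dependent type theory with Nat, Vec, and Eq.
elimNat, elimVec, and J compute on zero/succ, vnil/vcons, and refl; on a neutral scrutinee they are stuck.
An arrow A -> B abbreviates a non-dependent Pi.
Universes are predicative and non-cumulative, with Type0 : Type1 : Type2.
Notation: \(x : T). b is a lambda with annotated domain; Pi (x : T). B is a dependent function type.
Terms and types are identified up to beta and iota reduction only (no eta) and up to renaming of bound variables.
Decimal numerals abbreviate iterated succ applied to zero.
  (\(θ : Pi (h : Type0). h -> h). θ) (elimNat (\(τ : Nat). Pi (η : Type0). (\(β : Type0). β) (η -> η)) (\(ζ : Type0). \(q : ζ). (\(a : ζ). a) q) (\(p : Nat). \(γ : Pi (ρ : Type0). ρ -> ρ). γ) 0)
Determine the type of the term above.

the term's type:
  Pi (θ : Type0). θ -> θ


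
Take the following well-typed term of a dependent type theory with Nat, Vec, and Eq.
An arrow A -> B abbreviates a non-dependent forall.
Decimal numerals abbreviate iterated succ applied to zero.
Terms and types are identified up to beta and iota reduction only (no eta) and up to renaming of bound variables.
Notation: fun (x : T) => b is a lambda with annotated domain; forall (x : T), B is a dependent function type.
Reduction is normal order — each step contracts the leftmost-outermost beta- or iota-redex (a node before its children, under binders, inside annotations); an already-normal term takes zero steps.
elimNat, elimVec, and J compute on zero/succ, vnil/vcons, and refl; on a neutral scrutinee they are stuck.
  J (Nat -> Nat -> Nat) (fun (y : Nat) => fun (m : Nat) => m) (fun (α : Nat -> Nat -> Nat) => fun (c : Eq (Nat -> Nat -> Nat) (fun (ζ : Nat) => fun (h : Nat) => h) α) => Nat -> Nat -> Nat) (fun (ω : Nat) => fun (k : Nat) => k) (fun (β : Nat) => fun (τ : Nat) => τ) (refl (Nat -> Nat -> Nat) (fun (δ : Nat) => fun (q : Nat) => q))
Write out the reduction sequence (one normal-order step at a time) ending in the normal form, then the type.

normal-order reduction:
  J (Nat -> Nat -> Nat) (fun (y : Nat) => fun (m : Nat) => m) (fun (α : Nat -> Nat -> Nat) => fun (c : Eq (Nat -> Nat -> Nat) (fun (ζ : Nat) => fun (h : Nat) => h) α) => Nat -> Nat -> Nat) (fun (ω : Nat) => fun (k : Nat) => k) (fun (β : Nat) => fun (τ : Nat) => τ) (refl (Nat -> Nat -> Nat) (fun (δ : Nat) => fun (q : Nat) => q))
  ~> fun (y : Nat) => fun (m : Nat) => m
type:
  Nat -> Nat -> Nat


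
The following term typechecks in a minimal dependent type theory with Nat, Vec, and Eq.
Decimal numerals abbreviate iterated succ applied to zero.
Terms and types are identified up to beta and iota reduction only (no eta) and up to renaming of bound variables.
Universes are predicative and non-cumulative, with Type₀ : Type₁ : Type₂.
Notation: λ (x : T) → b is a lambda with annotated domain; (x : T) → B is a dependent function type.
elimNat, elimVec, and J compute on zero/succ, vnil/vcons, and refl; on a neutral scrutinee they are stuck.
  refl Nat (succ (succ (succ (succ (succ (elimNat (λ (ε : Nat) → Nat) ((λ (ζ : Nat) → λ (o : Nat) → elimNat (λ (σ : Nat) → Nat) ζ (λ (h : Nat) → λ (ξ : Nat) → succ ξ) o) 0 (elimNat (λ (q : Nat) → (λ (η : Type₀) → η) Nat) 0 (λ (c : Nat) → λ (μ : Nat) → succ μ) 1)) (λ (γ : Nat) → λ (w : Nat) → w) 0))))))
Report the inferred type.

type:
  Eq Nat 6 6


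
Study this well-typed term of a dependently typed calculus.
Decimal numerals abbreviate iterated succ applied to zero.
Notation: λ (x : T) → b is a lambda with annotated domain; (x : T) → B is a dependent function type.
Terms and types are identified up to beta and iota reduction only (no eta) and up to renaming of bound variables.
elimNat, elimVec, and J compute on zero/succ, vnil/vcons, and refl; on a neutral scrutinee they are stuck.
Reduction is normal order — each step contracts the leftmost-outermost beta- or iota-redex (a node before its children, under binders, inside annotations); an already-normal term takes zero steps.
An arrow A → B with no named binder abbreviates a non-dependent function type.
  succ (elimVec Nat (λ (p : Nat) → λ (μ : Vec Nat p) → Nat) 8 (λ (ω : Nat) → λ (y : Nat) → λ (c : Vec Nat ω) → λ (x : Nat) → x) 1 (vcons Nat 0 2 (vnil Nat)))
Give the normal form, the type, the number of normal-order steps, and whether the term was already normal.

reduced normal form:
  9
the term's type:
  Nat
reduction steps (normal order): 6
term was already normal: no
first redex: an elimVec iota-redex


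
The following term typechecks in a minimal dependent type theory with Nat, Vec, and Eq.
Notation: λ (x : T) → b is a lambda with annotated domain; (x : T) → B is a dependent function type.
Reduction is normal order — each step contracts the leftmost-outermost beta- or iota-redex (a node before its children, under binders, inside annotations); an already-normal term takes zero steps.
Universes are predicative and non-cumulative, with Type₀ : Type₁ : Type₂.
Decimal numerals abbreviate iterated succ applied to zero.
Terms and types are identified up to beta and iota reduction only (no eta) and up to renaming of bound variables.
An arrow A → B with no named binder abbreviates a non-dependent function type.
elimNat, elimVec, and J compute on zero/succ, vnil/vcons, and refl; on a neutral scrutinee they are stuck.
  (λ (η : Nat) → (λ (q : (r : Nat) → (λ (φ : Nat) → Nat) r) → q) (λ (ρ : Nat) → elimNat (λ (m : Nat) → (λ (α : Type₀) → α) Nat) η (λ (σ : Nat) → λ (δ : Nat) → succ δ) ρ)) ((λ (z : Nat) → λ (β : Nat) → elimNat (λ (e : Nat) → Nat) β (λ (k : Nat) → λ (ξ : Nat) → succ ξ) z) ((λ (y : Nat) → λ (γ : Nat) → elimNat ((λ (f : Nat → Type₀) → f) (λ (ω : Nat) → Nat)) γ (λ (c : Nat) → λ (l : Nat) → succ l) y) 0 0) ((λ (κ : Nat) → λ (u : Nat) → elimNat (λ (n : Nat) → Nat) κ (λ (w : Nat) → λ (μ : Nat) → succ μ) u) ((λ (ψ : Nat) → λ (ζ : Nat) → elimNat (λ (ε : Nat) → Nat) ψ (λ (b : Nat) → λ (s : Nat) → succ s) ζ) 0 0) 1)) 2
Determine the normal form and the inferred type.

normal form:
  3
inferred type:
  Nat


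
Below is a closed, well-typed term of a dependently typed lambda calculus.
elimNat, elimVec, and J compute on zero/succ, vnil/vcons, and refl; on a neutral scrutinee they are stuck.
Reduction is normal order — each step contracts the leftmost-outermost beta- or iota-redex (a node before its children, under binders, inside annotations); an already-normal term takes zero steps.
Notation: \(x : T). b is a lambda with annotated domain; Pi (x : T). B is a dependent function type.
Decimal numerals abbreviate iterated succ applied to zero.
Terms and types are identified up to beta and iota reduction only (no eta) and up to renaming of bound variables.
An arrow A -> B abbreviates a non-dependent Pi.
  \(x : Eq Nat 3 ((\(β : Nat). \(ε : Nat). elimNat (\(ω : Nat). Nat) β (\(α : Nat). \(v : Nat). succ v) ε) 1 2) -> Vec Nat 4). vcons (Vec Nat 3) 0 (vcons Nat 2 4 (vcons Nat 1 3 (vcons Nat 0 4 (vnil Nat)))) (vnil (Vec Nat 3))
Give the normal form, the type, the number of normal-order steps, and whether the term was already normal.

normal form:
  \(x : Eq Nat 3 3 -> Vec Nat 4). vcons (Vec Nat 3) 0 (vcons Nat 2 4 (vcons Nat 1 3 (vcons Nat 0 4 (vnil Nat)))) (vnil (Vec Nat 3))
the term's type:
  (Eq Nat 3 3 -> Vec Nat 4) -> Vec (Vec Nat 3) 1
normal-order step count: 9
already normal: no
first redex: a beta-redex


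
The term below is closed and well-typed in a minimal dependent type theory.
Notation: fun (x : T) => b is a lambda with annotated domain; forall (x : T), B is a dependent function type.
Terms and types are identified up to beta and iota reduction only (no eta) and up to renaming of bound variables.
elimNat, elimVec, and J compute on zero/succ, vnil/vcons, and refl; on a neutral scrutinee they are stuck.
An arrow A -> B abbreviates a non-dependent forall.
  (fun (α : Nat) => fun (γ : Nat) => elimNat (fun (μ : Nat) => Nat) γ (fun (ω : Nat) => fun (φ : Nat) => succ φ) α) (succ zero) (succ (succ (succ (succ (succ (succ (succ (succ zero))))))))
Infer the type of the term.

inferred type:
  Nat


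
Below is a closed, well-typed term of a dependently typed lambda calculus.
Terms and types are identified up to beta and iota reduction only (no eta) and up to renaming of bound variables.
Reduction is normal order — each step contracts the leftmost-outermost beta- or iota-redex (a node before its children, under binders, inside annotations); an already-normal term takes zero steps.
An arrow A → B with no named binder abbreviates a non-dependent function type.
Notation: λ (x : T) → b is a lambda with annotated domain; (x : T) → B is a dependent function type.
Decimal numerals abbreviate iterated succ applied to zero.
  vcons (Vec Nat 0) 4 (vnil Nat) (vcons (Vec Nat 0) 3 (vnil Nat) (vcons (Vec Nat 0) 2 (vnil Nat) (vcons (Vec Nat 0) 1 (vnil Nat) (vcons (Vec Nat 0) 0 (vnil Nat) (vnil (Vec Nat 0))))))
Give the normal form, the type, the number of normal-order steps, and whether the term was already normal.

resulting normal form:
  vcons (Vec Nat 0) 4 (vnil Nat) (vcons (Vec Nat 0) 3 (vnil Nat) (vcons (Vec Nat 0) 2 (vnil Nat) (vcons (Vec Nat 0) 1 (vnil Nat) (vcons (Vec Nat 0) 0 (vnil Nat) (vnil (Vec Nat 0))))))
the term's type:
  Vec (Vec Nat 0) 5
normal-order step count: 0
already normal: yes


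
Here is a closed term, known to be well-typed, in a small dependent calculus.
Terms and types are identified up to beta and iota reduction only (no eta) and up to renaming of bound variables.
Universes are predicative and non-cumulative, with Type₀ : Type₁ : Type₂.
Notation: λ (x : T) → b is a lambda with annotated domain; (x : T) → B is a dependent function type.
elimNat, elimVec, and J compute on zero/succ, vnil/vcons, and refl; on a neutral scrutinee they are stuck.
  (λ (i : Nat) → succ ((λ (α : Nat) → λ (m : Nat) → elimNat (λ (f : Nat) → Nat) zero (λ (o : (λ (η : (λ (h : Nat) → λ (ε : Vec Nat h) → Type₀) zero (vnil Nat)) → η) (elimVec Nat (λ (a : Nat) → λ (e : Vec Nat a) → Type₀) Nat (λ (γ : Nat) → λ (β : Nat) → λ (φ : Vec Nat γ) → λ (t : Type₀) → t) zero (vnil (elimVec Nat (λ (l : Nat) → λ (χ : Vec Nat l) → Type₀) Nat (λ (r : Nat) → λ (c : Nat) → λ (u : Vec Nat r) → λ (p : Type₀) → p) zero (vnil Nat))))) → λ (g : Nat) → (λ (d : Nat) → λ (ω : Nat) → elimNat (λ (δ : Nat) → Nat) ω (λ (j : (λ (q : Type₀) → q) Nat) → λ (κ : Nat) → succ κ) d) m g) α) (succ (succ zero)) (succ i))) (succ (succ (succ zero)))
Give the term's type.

the term's type:
  Nat


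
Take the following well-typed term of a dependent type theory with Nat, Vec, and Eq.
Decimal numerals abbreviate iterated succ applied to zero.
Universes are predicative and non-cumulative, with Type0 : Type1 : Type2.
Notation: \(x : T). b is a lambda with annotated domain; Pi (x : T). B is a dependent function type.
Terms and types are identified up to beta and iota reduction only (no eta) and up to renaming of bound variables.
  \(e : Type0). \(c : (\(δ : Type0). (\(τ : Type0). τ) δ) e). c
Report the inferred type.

type:
  Pi (e : Type0). Pi (c : e). e


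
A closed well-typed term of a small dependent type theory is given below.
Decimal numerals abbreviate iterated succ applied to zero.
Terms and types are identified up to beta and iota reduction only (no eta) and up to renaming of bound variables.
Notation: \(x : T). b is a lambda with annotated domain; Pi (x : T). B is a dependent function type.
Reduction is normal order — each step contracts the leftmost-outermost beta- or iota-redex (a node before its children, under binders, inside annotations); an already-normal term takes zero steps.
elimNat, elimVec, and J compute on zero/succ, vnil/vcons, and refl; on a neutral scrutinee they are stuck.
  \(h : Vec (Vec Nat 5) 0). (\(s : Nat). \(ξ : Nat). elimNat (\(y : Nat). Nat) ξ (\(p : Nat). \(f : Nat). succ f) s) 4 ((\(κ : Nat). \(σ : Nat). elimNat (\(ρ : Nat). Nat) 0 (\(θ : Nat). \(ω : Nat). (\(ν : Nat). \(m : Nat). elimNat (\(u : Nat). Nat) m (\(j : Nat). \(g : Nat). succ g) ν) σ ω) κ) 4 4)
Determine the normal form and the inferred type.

normal form:
  \(h : Vec (Vec Nat 5) 0). 20
the term's type:
  Pi (h : Vec (Vec Nat 5) 0). Nat
observation: contracting a beta-redex first, the term normalizes in 90 steps.


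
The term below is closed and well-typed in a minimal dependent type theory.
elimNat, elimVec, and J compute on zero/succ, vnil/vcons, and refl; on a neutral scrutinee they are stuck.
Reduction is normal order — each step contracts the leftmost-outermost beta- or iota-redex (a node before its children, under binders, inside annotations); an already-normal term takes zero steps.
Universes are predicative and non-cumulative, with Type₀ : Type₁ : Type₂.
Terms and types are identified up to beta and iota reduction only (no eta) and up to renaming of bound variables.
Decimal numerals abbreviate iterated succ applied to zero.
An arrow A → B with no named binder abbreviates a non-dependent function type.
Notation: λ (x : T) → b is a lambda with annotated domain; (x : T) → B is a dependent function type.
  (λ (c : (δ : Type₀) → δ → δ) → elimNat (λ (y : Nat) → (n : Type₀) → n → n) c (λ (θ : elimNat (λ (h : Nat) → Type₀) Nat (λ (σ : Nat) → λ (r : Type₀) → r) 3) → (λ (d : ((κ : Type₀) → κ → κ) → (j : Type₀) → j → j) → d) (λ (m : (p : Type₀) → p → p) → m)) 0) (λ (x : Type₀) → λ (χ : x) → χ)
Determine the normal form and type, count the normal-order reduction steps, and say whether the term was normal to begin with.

normal form:
  λ (c : Type₀) → λ (δ : c) → δ
the term's type:
  (c : Type₀) → c → c
normal-order step count: 2
started in normal form: no
first contracted redex: a beta-redex


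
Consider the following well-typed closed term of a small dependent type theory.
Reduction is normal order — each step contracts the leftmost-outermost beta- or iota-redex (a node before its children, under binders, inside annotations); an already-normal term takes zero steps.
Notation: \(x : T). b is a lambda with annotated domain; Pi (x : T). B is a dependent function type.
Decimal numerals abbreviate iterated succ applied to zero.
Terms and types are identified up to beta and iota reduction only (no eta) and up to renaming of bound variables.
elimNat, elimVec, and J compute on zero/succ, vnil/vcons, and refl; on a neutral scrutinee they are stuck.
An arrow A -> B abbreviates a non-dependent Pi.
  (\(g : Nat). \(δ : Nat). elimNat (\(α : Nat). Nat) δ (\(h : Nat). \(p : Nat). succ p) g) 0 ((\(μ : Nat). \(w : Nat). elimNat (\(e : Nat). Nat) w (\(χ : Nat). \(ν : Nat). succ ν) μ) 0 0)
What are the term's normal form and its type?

resulting normal form:
  0
the term's type:
  Nat
observation: the first redex contracted is a beta-redex; the normal form is reached in 6 normal-order steps.


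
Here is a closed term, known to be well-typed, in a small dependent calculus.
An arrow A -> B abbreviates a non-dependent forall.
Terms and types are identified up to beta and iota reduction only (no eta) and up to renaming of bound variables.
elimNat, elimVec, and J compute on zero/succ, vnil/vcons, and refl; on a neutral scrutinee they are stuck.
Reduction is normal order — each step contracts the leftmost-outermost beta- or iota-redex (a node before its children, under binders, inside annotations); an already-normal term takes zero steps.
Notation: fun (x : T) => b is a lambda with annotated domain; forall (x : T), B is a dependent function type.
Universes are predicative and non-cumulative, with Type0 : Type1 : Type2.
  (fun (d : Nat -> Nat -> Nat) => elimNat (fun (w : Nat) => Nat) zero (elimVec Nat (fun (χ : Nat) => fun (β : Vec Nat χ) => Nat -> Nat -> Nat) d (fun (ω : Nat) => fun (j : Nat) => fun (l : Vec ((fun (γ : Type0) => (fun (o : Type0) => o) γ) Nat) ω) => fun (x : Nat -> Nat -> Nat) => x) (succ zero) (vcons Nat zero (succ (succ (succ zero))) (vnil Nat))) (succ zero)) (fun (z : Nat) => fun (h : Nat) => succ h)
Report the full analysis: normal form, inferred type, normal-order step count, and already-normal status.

normal form:
  succ zero
inferred type:
  Nat
steps to reach normal form (normal order): 11
already normal: no
first redex: a beta-redex


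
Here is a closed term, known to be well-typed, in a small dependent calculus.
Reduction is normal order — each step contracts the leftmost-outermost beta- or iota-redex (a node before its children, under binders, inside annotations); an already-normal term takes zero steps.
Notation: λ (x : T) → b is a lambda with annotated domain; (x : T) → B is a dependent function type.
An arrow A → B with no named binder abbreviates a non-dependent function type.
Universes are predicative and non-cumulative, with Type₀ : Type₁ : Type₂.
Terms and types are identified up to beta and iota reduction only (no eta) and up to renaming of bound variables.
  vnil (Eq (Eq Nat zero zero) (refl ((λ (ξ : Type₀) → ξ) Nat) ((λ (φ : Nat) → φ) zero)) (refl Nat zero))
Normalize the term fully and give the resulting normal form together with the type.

normal form:
  vnil (Eq (Eq Nat zero zero) (refl Nat zero) (refl Nat zero))
the term's type:
  Vec (Eq (Eq Nat zero zero) (refl Nat zero) (refl Nat zero)) zero


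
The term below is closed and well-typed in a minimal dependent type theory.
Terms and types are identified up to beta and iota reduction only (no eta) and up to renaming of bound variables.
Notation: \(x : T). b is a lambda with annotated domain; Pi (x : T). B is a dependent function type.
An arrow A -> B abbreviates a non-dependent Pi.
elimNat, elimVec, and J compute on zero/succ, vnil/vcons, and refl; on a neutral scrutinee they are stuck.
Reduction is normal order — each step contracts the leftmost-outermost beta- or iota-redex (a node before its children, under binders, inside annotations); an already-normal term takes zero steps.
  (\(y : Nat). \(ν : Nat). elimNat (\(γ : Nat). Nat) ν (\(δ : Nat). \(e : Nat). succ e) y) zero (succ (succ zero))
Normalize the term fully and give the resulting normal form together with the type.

resulting normal form:
  succ (succ zero)
inferred type:
  Nat


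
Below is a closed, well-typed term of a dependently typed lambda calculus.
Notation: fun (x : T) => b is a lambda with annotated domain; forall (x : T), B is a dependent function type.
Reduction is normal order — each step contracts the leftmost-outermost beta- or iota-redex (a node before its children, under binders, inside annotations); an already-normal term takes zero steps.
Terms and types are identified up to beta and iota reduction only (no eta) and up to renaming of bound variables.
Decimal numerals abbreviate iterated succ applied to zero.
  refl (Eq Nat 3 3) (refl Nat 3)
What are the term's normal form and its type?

resulting normal form:
  refl (Eq Nat 3 3) (refl Nat 3)
inferred type:
  Eq (Eq Nat 3 3) (refl Nat 3) (refl Nat 3)


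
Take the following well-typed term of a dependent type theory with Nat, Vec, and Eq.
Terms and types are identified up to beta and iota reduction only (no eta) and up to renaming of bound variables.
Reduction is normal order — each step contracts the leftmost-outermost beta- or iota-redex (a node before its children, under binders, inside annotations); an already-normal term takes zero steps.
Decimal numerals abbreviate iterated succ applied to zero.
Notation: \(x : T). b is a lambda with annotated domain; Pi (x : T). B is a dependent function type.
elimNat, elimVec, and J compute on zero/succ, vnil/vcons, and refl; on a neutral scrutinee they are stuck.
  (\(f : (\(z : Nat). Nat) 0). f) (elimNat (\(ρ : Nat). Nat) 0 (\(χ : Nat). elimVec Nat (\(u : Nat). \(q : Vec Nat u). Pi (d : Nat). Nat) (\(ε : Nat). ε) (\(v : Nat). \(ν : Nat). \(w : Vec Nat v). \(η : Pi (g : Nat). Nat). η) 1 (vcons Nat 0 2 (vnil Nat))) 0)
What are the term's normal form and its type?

normal form:
  0
inferred type:
  Nat


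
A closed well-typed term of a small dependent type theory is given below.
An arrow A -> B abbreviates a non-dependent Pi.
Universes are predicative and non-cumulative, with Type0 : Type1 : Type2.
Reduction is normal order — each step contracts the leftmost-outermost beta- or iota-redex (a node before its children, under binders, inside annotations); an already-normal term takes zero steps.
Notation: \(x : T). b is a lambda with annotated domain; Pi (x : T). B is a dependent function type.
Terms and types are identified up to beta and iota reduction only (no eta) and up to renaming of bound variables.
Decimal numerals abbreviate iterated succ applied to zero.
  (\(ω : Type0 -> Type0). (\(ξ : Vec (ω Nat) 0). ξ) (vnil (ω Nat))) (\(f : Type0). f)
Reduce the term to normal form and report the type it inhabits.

normal form:
  vnil Nat
inferred type:
  Vec Nat 0


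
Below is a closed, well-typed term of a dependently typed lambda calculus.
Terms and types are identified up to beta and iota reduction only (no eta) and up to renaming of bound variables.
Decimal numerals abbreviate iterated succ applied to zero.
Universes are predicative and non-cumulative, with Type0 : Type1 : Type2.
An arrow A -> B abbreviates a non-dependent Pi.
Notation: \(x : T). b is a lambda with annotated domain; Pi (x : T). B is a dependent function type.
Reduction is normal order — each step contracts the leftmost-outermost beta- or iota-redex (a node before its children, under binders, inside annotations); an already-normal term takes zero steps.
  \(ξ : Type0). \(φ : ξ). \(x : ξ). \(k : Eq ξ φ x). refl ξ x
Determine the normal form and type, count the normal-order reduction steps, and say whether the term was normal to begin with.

resulting normal form:
  \(ξ : Type0). \(φ : ξ). \(x : ξ). \(k : Eq ξ φ x). refl ξ x
the term's type:
  Pi (ξ : Type0). Pi (φ : ξ). Pi (x : ξ). Eq ξ φ x -> Eq ξ x x
steps to reach normal form (normal order): 0
term was already normal: yes


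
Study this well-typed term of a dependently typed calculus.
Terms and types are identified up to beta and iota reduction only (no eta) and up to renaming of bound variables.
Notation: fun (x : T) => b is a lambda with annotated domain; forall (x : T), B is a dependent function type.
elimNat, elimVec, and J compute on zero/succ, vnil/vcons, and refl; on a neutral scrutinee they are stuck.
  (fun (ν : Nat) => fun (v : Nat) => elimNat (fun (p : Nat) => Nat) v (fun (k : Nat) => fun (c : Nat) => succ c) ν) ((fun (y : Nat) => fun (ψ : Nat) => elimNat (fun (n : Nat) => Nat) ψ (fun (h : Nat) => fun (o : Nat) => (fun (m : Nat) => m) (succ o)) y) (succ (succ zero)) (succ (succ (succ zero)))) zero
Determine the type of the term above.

inferred type:
  Nat


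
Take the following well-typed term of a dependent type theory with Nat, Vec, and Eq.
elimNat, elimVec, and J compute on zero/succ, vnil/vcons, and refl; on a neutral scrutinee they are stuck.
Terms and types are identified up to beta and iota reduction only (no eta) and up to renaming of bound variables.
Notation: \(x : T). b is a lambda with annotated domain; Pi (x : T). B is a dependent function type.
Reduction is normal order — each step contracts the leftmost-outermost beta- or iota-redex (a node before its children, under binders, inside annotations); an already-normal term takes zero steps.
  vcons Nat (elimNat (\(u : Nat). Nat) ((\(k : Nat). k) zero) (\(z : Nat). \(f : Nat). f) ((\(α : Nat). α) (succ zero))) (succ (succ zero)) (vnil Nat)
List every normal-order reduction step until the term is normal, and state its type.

reduction (normal order):
  vcons Nat (elimNat (\(u : Nat). Nat) ((\(k : Nat). k) zero) (\(z : Nat). \(f : Nat). f) ((\(α : Nat). α) (succ zero))) (succ (succ zero)) (vnil Nat)
  ~> vcons Nat (elimNat (\(u : Nat). Nat) zero (\(k : Nat). \(z : Nat). z) ((\(f : Nat). f) (succ zero))) (succ (succ zero)) (vnil Nat)
  ~> vcons Nat (elimNat (\(u : Nat). Nat) zero (\(k : Nat). \(z : Nat). z) (succ zero)) (succ (succ zero)) (vnil Nat)
  ~> vcons Nat ((\(u : Nat). \(k : Nat). k) zero (elimNat (\(z : Nat). Nat) zero (\(f : Nat). \(α : Nat). α) zero)) (succ (succ zero)) (vnil Nat)
  ~> vcons Nat ((\(u : Nat). u) (elimNat (\(k : Nat). Nat) zero (\(z : Nat). \(f : Nat). f) zero)) (succ (succ zero)) (vnil Nat)
  ~> vcons Nat (elimNat (\(u : Nat). Nat) zero (\(k : Nat). \(z : Nat). z) zero) (succ (succ zero)) (vnil Nat)
  ~> vcons Nat zero (succ (succ zero)) (vnil Nat)
type:
  Vec Nat (succ zero)


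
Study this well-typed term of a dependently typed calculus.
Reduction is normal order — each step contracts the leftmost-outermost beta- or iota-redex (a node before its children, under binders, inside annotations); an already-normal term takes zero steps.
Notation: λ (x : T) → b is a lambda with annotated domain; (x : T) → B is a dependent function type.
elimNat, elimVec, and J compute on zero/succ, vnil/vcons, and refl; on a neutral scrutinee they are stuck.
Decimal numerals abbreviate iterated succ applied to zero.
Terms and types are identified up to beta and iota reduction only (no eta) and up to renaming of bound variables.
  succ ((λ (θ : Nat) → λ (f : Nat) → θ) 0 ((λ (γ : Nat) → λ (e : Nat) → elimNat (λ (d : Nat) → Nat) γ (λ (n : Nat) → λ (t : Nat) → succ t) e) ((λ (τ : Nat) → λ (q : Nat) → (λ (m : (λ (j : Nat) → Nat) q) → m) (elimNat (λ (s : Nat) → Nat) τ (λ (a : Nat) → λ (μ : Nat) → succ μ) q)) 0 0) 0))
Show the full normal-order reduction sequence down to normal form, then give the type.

normal-order reduction sequence:
  succ ((λ (θ : Nat) → λ (f : Nat) → θ) 0 ((λ (γ : Nat) → λ (e : Nat) → elimNat (λ (d : Nat) → Nat) γ (λ (n : Nat) → λ (t : Nat) → succ t) e) ((λ (τ : Nat) → λ (q : Nat) → (λ (m : (λ (j : Nat) → Nat) q) → m) (elimNat (λ (s : Nat) → Nat) τ (λ (a : Nat) → λ (μ : Nat) → succ μ) q)) 0 0) 0))
  ~> succ ((λ (θ : Nat) → 0) ((λ (f : Nat) → λ (γ : Nat) → elimNat (λ (e : Nat) → Nat) f (λ (d : Nat) → λ (n : Nat) → succ n) γ) ((λ (t : Nat) → λ (τ : Nat) → (λ (q : (λ (m : Nat) → Nat) τ) → q) (elimNat (λ (j : Nat) → Nat) t (λ (s : Nat) → λ (a : Nat) → succ a) τ)) 0 0) 0))
  ~> 1
type:
  Nat


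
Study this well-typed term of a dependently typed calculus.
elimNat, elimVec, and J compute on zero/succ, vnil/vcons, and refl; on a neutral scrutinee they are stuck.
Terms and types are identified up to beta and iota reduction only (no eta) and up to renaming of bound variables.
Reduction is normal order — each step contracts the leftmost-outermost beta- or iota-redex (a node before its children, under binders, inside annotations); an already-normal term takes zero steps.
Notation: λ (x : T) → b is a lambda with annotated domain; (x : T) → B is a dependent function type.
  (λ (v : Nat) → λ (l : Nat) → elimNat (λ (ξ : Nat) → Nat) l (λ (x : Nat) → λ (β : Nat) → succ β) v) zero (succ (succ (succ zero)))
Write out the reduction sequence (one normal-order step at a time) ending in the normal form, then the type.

reduction (normal order):
  (λ (v : Nat) → λ (l : Nat) → elimNat (λ (ξ : Nat) → Nat) l (λ (x : Nat) → λ (β : Nat) → succ β) v) zero (succ (succ (succ zero)))
  ~> (λ (v : Nat) → elimNat (λ (l : Nat) → Nat) v (λ (ξ : Nat) → λ (x : Nat) → succ x) zero) (succ (succ (succ zero)))
  ~> elimNat (λ (v : Nat) → Nat) (succ (succ (succ zero))) (λ (l : Nat) → λ (ξ : Nat) → succ ξ) zero
  ~> succ (succ (succ zero))
inferred type:
  Nat


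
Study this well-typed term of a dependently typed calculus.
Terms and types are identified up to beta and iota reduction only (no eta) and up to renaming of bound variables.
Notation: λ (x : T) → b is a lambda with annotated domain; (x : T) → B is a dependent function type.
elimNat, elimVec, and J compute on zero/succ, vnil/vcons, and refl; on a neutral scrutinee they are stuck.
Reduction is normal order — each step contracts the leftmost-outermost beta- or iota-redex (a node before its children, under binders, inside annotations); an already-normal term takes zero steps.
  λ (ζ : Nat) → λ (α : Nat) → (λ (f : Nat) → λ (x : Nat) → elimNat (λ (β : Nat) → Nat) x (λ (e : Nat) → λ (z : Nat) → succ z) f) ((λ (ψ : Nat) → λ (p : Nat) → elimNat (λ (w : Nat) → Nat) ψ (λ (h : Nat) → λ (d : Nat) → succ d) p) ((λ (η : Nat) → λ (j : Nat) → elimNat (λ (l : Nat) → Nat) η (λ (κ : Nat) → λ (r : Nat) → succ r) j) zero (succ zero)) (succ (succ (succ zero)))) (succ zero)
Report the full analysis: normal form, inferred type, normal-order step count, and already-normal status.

resulting normal form:
  λ (ζ : Nat) → λ (α : Nat) → succ (succ (succ (succ (succ zero))))
the term's type:
  (ζ : Nat) → (α : Nat) → Nat
reduction steps (normal order): 33
already normal: no
first contracted redex: a beta-redex


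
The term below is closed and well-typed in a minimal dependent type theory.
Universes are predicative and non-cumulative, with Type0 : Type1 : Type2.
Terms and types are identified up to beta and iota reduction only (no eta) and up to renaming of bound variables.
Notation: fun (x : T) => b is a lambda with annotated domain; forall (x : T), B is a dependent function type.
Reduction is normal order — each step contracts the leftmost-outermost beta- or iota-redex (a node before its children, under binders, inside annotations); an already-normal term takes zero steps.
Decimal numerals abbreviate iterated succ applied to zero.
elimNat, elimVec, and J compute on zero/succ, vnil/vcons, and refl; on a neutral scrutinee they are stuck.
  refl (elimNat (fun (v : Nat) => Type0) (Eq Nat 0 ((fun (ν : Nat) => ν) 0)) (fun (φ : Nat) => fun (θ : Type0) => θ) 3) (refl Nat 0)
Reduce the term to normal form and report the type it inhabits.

reduced normal form:
  refl (Eq Nat 0 0) (refl Nat 0)
the term's type:
  Eq (Eq Nat 0 0) (refl Nat 0) (refl Nat 0)
observation: 11 normal-order steps normalize the term, beginning with an elimNat iota-redex.


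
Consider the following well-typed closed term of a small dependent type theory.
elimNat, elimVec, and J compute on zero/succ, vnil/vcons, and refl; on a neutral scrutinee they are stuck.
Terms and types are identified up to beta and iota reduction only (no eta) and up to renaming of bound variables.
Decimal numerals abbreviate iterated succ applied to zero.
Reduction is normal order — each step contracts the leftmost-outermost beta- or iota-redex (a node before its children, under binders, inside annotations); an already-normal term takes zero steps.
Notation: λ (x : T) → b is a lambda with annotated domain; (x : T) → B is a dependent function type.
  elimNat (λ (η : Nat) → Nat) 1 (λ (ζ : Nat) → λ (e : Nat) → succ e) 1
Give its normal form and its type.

resulting normal form:
  2
type:
  Nat


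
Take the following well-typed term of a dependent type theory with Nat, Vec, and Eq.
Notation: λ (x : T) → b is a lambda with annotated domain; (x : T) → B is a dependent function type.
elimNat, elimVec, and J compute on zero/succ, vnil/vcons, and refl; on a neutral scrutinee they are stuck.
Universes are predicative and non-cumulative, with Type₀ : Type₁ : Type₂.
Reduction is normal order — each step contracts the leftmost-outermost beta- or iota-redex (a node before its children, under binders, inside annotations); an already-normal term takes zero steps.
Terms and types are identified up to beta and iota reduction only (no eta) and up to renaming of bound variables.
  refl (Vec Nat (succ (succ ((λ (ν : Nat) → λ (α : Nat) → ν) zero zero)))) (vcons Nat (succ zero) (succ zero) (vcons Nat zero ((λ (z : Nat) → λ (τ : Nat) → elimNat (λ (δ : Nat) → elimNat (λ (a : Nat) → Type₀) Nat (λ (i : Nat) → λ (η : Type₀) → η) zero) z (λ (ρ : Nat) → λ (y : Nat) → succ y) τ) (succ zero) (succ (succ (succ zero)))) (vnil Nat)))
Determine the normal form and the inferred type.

normal form:
  refl (Vec Nat (succ (succ zero))) (vcons Nat (succ zero) (succ zero) (vcons Nat zero (succ (succ (succ (succ zero)))) (vnil Nat)))
inferred type:
  Eq (Vec Nat (succ (succ zero))) (vcons Nat (succ zero) (succ zero) (vcons Nat zero (succ (succ (succ (succ zero)))) (vnil Nat))) (vcons Nat (succ zero) (succ zero) (vcons Nat zero (succ (succ (succ (succ zero)))) (vnil Nat)))


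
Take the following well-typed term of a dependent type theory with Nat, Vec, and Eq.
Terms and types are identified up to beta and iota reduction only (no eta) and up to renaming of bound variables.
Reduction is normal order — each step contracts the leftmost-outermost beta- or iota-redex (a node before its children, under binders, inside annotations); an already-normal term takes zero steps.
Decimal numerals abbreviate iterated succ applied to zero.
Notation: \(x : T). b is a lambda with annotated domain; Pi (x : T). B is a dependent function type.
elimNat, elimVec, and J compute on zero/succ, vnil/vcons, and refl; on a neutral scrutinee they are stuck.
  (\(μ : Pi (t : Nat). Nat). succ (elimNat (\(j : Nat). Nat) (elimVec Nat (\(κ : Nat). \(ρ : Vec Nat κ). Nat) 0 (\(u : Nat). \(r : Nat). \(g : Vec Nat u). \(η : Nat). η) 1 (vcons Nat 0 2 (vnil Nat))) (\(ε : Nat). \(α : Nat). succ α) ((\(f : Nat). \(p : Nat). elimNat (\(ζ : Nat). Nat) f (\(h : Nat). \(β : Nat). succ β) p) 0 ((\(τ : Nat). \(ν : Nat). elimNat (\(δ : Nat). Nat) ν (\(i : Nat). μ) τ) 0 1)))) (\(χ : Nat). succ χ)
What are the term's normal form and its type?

resulting normal form:
  2
type:
  Nat


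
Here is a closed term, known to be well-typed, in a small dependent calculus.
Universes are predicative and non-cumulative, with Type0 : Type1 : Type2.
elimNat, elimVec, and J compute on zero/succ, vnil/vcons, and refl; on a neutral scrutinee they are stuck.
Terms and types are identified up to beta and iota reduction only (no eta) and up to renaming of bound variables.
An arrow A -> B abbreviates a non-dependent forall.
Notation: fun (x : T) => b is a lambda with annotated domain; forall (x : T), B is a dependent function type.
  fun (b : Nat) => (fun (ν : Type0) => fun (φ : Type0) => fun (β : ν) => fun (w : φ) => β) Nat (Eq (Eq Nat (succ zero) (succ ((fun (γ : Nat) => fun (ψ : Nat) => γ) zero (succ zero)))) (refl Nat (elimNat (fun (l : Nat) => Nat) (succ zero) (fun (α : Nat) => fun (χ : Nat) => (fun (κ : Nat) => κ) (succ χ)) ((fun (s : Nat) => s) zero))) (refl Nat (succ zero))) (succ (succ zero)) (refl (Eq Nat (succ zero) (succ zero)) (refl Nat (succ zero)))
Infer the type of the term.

type:
  Nat -> Nat


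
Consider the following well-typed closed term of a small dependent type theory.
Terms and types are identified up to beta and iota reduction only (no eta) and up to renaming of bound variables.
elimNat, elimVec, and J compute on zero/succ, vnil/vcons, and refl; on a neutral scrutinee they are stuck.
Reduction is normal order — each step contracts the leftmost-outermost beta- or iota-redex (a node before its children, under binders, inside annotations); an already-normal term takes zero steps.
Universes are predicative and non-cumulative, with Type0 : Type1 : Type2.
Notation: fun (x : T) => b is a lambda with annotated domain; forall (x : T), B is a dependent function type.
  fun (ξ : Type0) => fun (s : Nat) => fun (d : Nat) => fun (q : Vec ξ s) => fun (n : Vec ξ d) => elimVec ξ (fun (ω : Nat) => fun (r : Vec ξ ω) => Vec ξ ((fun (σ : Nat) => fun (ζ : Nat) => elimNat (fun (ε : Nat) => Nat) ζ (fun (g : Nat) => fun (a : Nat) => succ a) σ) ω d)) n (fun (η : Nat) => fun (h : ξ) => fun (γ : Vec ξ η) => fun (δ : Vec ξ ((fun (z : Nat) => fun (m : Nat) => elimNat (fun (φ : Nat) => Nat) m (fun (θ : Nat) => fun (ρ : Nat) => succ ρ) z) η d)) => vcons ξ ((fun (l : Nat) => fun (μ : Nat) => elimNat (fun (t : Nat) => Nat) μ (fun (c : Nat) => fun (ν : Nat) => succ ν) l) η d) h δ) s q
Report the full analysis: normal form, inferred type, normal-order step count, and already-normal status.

normal form:
  fun (ξ : Type0) => fun (s : Nat) => fun (d : Nat) => fun (q : Vec ξ s) => fun (n : Vec ξ d) => elimVec ξ (fun (ω : Nat) => fun (r : Vec ξ ω) => Vec ξ (elimNat (fun (σ : Nat) => Nat) d (fun (ζ : Nat) => fun (ε : Nat) => succ ε) ω)) n (fun (g : Nat) => fun (a : ξ) => fun (η : Vec ξ g) => fun (h : Vec ξ (elimNat (fun (γ : Nat) => Nat) d (fun (δ : Nat) => fun (z : Nat) => succ z) g)) => vcons ξ (elimNat (fun (m : Nat) => Nat) d (fun (φ : Nat) => fun (θ : Nat) => succ θ) g) a h) s q
inferred type:
  forall (ξ : Type0), forall (s : Nat), forall (d : Nat), forall (q : Vec ξ s), forall (n : Vec ξ d), Vec ξ (elimNat (fun (ω : Nat) => Nat) d (fun (r : Nat) => fun (σ : Nat) => succ σ) s)
reduction steps (normal order): 6
started in normal form: no
first contracted redex: a beta-redex
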